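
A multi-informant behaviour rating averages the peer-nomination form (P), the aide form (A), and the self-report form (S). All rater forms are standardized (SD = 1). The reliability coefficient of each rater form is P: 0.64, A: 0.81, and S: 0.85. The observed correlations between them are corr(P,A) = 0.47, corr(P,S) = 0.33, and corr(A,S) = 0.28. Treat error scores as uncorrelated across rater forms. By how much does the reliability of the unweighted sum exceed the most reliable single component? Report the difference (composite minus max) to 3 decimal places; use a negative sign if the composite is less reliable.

Var(sum) = 3 + 2.16 = 5.16; true-score variance = 2.3 + 2.16 = 4.46; composite reliability = 0.8643.
Max component reliability = 0.8500.
Difference = 0.8643 − 0.8500 = 0.014.

0.014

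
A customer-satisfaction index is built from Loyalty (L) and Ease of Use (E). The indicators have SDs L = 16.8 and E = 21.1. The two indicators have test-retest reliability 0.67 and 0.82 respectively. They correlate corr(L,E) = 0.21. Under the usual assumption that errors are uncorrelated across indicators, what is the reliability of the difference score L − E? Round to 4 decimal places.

Var(L−E) = 16.8² + 21.1² − 2·16.8·21.1·0.21 = 727.45 − 148.882 = 578.568.
Under uncorrelated errors the observed covariances equal the true-score covariances, so only the own-variance terms attenuate.
True-score variance = [16.8²·0.67 + 21.1²·0.82] − 148.882 = 554.173 − 148.882 = 405.291.
Reliability = 405.291 / 578.568 = 0.7005.

0.7005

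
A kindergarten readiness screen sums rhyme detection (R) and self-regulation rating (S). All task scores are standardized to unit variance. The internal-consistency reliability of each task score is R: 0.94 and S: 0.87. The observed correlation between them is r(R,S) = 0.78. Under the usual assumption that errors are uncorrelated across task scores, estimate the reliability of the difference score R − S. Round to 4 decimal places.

0.5682

Var(R−S) = 1 + 1 − 2·0.78 = 2 − 1.56 = 0.44.
Because errors are independent across components, Cov(Tᵢ,Tⱼ) = Cov(Xᵢ,Xⱼ); the off-diagonal part of the true-score variance is the same as above.
True-score variance = [0.94 + 0.87] − 1.56 = 1.81 − 1.56 = 0.25.
Reliability = 0.25 / 0.44 = 0.5682.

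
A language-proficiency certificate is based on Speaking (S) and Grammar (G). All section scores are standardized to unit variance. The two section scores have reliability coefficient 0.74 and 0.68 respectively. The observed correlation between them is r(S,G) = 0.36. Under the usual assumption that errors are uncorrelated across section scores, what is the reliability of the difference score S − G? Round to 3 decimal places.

0.547

Var(S−G) = 1 + 1 − 2·0.36 = 2 − 0.72 = 1.28.
With uncorrelated errors the cross-covariances are all true-score covariance, so they carry over unchanged; only the diagonal terms shrink to ρᵢσᵢ².
True-score variance = [0.74 + 0.68] − 0.72 = 1.42 − 0.72 = 0.7.
Reliability = 0.7 / 1.28 = 0.547.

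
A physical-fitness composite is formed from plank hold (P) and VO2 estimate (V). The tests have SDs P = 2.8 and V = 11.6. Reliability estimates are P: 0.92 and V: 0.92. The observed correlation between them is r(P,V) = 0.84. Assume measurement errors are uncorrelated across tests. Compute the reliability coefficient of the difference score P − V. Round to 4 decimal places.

0.8703

Var(P−V) = 2.8² + 11.6² − 2·2.8·11.6·0.84 = 142.4 − 54.5664 = 87.8336.
With uncorrelated errors the cross-covariances are all true-score covariance, so they carry over unchanged; only the diagonal terms shrink to ρᵢσᵢ².
True-score variance = [2.8²·0.92 + 11.6²·0.92] − 54.5664 = 131.008 − 54.5664 = 76.4416.
Reliability = 76.4416 / 87.8336 = 0.8703.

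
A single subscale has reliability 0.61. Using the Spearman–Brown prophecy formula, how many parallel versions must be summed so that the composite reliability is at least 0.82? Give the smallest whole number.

3

k ≥ ρ*(1−ρ₁)/(ρ₁(1−ρ*)) = 0.82·0.39 / (0.61·0.18) = 2.913.
Smallest integer k = 3.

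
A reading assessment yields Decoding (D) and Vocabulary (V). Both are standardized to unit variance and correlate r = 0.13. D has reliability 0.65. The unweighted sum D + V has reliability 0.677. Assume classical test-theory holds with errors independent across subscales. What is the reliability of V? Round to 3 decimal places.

0.620

Var(D+V) = 2 + 2·0.13 = 2.260.
True-score variance = ρ_D + ρ_V + 2·0.13, so 0.677 = (0.65 + ρ_V + 0.26) / 2.260.
ρ_V = 0.677·2.260 − 0.65 − 0.26 = 0.620.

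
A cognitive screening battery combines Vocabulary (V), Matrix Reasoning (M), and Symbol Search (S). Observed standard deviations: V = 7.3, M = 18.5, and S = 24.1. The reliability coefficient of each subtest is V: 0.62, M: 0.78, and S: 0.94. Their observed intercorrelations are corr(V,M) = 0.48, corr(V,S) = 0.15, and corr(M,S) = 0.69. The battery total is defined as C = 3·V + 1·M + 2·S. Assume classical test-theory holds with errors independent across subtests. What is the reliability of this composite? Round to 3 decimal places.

0.922

Var(C) = 3²·7.3² + 18.5² + 2²·24.1² + 2·[3·7.3·18.5·0.48 + 6·7.3·24.1·0.15 + 2·18.5·24.1·0.69] = 3145.1 + 1936.16 = 5081.26.
Because errors are independent across components, Cov(Tᵢ,Tⱼ) = Cov(Xᵢ,Xⱼ); the off-diagonal part of the true-score variance is the same as above.
True-score variance = [3²·7.3²·0.62 + 18.5²·0.78 + 2²·24.1²·0.94] + 1936.16 = 2748.16 + 1936.16 = 4684.32.
Reliability = 4684.32 / 5081.26 = 0.922.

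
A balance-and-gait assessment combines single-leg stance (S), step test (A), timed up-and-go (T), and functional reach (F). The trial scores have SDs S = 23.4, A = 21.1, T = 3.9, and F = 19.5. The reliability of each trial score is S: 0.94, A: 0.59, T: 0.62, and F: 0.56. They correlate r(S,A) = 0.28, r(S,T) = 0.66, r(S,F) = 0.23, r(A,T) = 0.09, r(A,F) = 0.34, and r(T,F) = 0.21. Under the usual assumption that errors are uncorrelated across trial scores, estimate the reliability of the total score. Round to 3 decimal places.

0.833

Var(S+A+T+F) = 23.4² + 21.1² + 3.9² + 19.5² + 2·[23.4·21.1·0.28 + 23.4·3.9·0.66 + 23.4·19.5·0.23 + 21.1·3.9·0.09 + 21.1·19.5·0.34 + 3.9·19.5·0.21] = 1388.23 + 933.395 = 2321.62.
Because errors are independent across components, Cov(Tᵢ,Tⱼ) = Cov(Xᵢ,Xⱼ); the off-diagonal part of the true-score variance is the same as above.
True-score variance = [23.4²·0.94 + 21.1²·0.59 + 3.9²·0.62 + 19.5²·0.56] + 933.395 = 999.75 + 933.395 = 1933.15.
Reliability = 1933.15 / 2321.62 = 0.833.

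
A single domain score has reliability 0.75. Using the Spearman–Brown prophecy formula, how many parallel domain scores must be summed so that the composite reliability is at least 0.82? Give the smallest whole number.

2

k ≥ ρ*(1−ρ₁)/(ρ₁(1−ρ*)) = 0.82·0.25 / (0.75·0.18) = 1.519.
Smallest integer k = 2.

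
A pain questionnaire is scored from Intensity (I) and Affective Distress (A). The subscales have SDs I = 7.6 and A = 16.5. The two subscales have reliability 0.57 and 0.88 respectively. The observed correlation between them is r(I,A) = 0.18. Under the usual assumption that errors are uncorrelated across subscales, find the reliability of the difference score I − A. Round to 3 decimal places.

Var(I−A) = 7.6² + 16.5² − 2·7.6·16.5·0.18 = 330.01 − 45.144 = 284.866.
Under uncorrelated errors the observed covariances equal the true-score covariances, so only the own-variance terms attenuate.
True-score variance = [7.6²·0.57 + 16.5²·0.88] − 45.144 = 272.503 − 45.144 = 227.359.
Reliability = 227.359 / 284.866 = 0.798.

0.798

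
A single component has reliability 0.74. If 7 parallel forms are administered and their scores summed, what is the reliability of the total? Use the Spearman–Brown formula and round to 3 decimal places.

0.952

ρ_k = kρ / (1 + (k−1)ρ) = 7·0.74 / (1 + 6·0.74) = 5.180 / 5.440 = 0.952.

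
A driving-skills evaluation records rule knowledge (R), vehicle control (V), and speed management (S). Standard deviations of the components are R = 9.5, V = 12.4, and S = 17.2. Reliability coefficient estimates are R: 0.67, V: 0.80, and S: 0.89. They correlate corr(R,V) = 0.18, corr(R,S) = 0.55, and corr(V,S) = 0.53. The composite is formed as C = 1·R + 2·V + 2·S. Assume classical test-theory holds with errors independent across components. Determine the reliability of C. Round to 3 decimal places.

Var(C) = 9.5² + 2²·12.4² + 2²·17.2² + 2·[2·9.5·12.4·0.18 + 2·9.5·17.2·0.55 + 4·12.4·17.2·0.53] = 1888.65 + 1348.6 = 3237.25.
With uncorrelated errors the cross-covariances are all true-score covariance, so they carry over unchanged; only the diagonal terms shrink to ρᵢσᵢ².
True-score variance = [9.5²·0.67 + 2²·12.4²·0.80 + 2²·17.2²·0.89] + 1348.6 = 1605.69 + 1348.6 = 2954.29.
Reliability = 2954.29 / 3237.25 = 0.913.

0.913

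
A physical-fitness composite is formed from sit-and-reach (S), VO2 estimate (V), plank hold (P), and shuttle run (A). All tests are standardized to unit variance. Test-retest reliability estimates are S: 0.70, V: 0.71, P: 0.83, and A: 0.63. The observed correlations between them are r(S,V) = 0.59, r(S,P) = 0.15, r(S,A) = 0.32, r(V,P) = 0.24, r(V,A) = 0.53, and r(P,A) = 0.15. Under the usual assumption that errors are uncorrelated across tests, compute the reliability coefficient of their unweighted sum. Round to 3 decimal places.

Var(S+V+P+A) = 4 + 2·[0.59 + 0.15 + 0.32 + 0.24 + 0.53 + 0.15] = 4 + 3.96 = 7.96.
Under uncorrelated errors the observed covariances equal the true-score covariances, so only the own-variance terms attenuate.
True-score variance = [0.70 + 0.71 + 0.83 + 0.63] + 3.96 = 2.87 + 3.96 = 6.83.
Reliability = 6.83 / 7.96 = 0.858.

0.858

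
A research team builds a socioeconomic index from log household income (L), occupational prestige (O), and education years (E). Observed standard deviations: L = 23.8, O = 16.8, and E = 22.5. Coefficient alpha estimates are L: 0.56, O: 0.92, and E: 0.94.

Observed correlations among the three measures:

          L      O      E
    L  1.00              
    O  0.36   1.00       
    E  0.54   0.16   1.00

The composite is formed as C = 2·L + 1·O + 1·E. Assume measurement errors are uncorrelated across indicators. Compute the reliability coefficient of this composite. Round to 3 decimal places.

Var(C) = 2²·23.8² + 16.8² + 22.5² + 2·[2·23.8·16.8·0.36 + 2·23.8·22.5·0.54 + 16.8·22.5·0.16] = 3054.25 + 1853.41 = 4907.66.
With uncorrelated errors the cross-covariances are all true-score covariance, so they carry over unchanged; only the diagonal terms shrink to ρᵢσᵢ².
True-score variance = [2²·23.8²·0.56 + 16.8²·0.92 + 22.5²·0.94] + 1853.41 = 2004.36 + 1853.41 = 3857.77.
Reliability = 3857.77 / 4907.66 = 0.786.

0.786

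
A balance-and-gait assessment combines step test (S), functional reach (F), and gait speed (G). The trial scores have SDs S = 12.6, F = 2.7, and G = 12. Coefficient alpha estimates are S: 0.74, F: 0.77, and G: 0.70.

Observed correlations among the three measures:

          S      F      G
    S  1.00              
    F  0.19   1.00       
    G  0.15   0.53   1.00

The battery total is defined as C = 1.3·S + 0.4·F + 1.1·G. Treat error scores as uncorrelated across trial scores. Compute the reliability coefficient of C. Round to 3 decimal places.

0.769

Var(C) = 1.3²·12.6² + 0.4²·2.7² + 1.1²·12² + 2·[0.52·12.6·2.7·0.19 + 1.43·12.6·12·0.15 + 0.44·2.7·12·0.53] = 443.711 + 86.6985 = 530.409.
Under uncorrelated errors the observed covariances equal the true-score covariances, so only the own-variance terms attenuate.
True-score variance = [1.3²·12.6²·0.74 + 0.4²·2.7²·0.77 + 1.1²·12²·0.70] + 86.6985 = 321.411 + 86.6985 = 408.11.
Reliability = 408.11 / 530.409 = 0.769.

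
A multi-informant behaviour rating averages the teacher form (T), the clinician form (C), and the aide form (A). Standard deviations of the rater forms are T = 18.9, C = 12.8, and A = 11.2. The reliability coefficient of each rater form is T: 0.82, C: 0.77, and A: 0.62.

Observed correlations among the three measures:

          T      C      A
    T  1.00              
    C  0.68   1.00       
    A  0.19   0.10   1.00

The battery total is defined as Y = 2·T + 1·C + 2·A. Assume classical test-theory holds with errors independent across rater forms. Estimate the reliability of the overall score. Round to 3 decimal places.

0.845

Var(Y) = 2²·18.9² + 12.8² + 2²·11.2² + 2·[2·18.9·12.8·0.68 + 4·18.9·11.2·0.19 + 2·12.8·11.2·0.10] = 2094.44 + 1037.12 = 3131.56.
Because errors are independent across components, Cov(Tᵢ,Tⱼ) = Cov(Xᵢ,Xⱼ); the off-diagonal part of the true-score variance is the same as above.
True-score variance = [2²·18.9²·0.82 + 12.8²·0.77 + 2²·11.2²·0.62] + 1037.12 = 1608.9 + 1037.12 = 2646.02.
Reliability = 2646.02 / 3131.56 = 0.845.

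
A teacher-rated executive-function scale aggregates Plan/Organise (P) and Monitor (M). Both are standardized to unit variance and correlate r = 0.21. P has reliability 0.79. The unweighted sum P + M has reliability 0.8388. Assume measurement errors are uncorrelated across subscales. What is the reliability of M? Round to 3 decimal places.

0.820

Var(P+M) = 2 + 2·0.21 = 2.420.
True-score variance = ρ_P + ρ_M + 2·0.21, so 0.8388 = (0.79 + ρ_M + 0.42) / 2.420.
ρ_M = 0.8388·2.420 − 0.79 − 0.42 = 0.820.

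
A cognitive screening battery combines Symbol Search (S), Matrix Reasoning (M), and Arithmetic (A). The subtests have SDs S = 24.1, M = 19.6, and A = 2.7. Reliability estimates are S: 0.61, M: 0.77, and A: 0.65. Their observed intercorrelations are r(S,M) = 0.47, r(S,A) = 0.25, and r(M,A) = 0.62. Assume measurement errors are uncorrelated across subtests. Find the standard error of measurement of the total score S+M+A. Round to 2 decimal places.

17.82

Var(total) = 972.26 + 542.174 = 1514.43.
True-score variance = 654.836 + 542.174 = 1197.01, so reliability = 0.7904.
Error variance = 1514.43 − 1197.01 = 317.424; SEM = √317.424 = 17.82.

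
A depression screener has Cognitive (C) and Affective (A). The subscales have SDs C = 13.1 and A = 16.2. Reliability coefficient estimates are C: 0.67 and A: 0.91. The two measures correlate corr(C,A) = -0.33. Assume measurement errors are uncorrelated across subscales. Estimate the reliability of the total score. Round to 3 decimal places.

0.727

Var(C+A) = 13.1² + 16.2² + 2·[13.1·16.2·(-0.33)] = 434.05 − 140.065 = 293.985.
With uncorrelated errors the cross-covariances are all true-score covariance, so they carry over unchanged; only the diagonal terms shrink to ρᵢσᵢ².
True-score variance = [13.1²·0.67 + 16.2²·0.91] − 140.065 = 353.799 − 140.065 = 213.734.
Reliability = 213.734 / 293.985 = 0.727.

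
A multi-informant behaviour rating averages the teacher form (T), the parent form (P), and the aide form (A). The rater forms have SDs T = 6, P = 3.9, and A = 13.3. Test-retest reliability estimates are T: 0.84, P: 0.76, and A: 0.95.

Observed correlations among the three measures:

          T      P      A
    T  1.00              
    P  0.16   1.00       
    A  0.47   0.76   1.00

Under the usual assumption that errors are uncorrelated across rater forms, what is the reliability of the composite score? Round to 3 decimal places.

Var(T+P+A) = 6² + 3.9² + 13.3² + 2·[6·3.9·0.16 + 6·13.3·0.47 + 3.9·13.3·0.76] = 228.1 + 161.342 = 389.442.
Under uncorrelated errors the observed covariances equal the true-score covariances, so only the own-variance terms attenuate.
True-score variance = [6²·0.84 + 3.9²·0.76 + 13.3²·0.95] + 161.342 = 209.845 + 161.342 = 371.188.
Reliability = 371.188 / 389.442 = 0.953.

0.953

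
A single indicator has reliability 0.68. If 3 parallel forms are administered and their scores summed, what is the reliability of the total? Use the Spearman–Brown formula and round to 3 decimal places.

ρ_k = kρ / (1 + (k−1)ρ) = 3·0.68 / (1 + 2·0.68) = 2.040 / 2.360 = 0.864.

0.864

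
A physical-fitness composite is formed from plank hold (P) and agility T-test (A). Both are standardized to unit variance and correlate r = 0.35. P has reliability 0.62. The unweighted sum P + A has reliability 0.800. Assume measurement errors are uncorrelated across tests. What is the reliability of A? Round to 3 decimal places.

0.840

Var(P+A) = 2 + 2·0.35 = 2.700.
True-score variance = ρ_P + ρ_A + 2·0.35, so 0.800 = (0.62 + ρ_A + 0.70) / 2.700.
ρ_A = 0.800·2.700 − 0.62 − 0.70 = 0.840.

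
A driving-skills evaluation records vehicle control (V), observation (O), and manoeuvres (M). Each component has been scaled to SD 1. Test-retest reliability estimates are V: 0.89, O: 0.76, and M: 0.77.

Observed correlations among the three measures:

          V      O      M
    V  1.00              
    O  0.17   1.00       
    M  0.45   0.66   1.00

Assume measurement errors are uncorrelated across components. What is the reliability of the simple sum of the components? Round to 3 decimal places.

0.896

Var(V+O+M) = 3 + 2·[0.17 + 0.45 + 0.66] = 3 + 2.56 = 5.56.
With uncorrelated errors the cross-covariances are all true-score covariance, so they carry over unchanged; only the diagonal terms shrink to ρᵢσᵢ².
True-score variance = [0.89 + 0.76 + 0.77] + 2.56 = 2.42 + 2.56 = 4.98.
Reliability = 4.98 / 5.56 = 0.896.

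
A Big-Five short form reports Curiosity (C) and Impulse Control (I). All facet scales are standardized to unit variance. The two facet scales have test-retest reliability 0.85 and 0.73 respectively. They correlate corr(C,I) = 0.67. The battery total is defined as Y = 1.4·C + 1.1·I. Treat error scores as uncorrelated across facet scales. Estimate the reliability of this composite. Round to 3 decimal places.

0.881

Var(Y) = 1.4² + 1.1² + 2·[1.54·0.67] = 3.17 + 2.0636 = 5.2336.
Under uncorrelated errors the observed covariances equal the true-score covariances, so only the own-variance terms attenuate.
True-score variance = [1.4²·0.85 + 1.1²·0.73] + 2.0636 = 2.5493 + 2.0636 = 4.6129.
Reliability = 4.6129 / 5.2336 = 0.881.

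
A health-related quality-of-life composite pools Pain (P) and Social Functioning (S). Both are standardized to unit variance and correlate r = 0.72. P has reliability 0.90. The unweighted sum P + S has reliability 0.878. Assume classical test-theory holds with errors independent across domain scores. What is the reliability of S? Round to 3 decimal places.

Var(P+S) = 2 + 2·0.72 = 3.440.
True-score variance = ρ_P + ρ_S + 2·0.72, so 0.878 = (0.90 + ρ_S + 1.44) / 3.440.
ρ_S = 0.878·3.440 − 0.90 − 1.44 = 0.680.

0.680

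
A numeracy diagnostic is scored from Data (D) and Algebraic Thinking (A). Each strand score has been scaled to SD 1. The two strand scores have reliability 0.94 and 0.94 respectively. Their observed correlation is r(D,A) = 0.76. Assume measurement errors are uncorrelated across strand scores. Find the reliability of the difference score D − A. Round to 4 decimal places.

0.7500

Var(D−A) = 1 + 1 − 2·0.76 = 2 − 1.52 = 0.48.
With uncorrelated errors the cross-covariances are all true-score covariance, so they carry over unchanged; only the diagonal terms shrink to ρᵢσᵢ².
True-score variance = [0.94 + 0.94] − 1.52 = 1.88 − 1.52 = 0.36.
Reliability = 0.36 / 0.48 = 0.7500.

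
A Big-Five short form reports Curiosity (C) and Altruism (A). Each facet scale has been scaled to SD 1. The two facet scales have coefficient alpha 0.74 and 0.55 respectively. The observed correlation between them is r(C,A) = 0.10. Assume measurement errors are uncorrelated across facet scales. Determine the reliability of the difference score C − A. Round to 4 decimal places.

Var(C−A) = 1 + 1 − 2·0.10 = 2 − 0.2 = 1.8.
With uncorrelated errors the cross-covariances are all true-score covariance, so they carry over unchanged; only the diagonal terms shrink to ρᵢσᵢ².
True-score variance = [0.74 + 0.55] − 0.2 = 1.29 − 0.2 = 1.09.
Reliability = 1.09 / 1.8 = 0.6056.

0.6056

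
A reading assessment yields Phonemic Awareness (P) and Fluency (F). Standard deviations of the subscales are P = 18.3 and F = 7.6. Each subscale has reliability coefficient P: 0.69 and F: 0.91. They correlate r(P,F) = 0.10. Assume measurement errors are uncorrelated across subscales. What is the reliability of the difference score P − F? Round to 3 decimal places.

Var(P−F) = 18.3² + 7.6² − 2·18.3·7.6·0.10 = 392.65 − 27.816 = 364.834.
Under uncorrelated errors the observed covariances equal the true-score covariances, so only the own-variance terms attenuate.
True-score variance = [18.3²·0.69 + 7.6²·0.91] − 27.816 = 283.636 − 27.816 = 255.82.
Reliability = 255.82 / 364.834 = 0.701.

0.701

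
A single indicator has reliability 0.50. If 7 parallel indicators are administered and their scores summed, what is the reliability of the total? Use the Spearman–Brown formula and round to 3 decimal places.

ρ_k = kρ / (1 + (k−1)ρ) = 7·0.50 / (1 + 6·0.50) = 3.500 / 4.000 = 0.875.

0.875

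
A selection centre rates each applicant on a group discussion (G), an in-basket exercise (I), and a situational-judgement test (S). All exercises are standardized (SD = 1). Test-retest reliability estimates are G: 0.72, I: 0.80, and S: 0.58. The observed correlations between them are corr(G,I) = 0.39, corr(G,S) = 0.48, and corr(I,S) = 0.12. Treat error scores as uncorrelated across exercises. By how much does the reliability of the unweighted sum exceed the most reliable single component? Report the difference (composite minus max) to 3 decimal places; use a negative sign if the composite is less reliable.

Var(sum) = 3 + 1.98 = 4.98; true-score variance = 2.1 + 1.98 = 4.08; composite reliability = 0.8193.
Max component reliability = 0.8000.
Difference = 0.8193 − 0.8000 = 0.019.

0.019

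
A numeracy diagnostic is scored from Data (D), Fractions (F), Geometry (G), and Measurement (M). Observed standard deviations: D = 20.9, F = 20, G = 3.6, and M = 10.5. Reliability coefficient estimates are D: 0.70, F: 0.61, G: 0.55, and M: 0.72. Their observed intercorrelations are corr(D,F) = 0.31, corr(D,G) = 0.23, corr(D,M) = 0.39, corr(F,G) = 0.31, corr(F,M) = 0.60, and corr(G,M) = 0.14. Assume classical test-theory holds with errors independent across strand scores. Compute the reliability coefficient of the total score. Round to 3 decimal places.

Var(D+F+G+M) = 20.9² + 20² + 3.6² + 10.5² + 2·[20.9·20·0.31 + 20.9·3.6·0.23 + 20.9·10.5·0.39 + 20·3.6·0.31 + 20·10.5·0.60 + 3.6·10.5·0.14] = 960.02 + 772.165 = 1732.19.
With uncorrelated errors the cross-covariances are all true-score covariance, so they carry over unchanged; only the diagonal terms shrink to ρᵢσᵢ².
True-score variance = [20.9²·0.70 + 20²·0.61 + 3.6²·0.55 + 10.5²·0.72] + 772.165 = 636.275 + 772.165 = 1408.44.
Reliability = 1408.44 / 1732.19 = 0.813.

0.813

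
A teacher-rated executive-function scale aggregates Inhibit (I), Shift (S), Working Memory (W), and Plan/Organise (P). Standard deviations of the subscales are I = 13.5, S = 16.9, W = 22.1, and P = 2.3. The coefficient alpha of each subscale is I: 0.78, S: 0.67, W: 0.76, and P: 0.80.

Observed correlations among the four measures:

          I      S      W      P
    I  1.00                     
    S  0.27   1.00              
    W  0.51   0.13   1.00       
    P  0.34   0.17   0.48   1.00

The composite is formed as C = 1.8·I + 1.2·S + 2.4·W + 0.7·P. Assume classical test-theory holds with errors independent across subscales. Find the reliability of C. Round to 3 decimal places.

0.838

Var(C) = 1.8²·13.5² + 1.2²·16.9² + 2.4²·22.1² + 0.7²·2.3² + 2·[2.16·13.5·16.9·0.27 + 4.32·13.5·22.1·0.51 + 1.26·13.5·2.3·0.34 + 2.88·16.9·22.1·0.13 + 0.84·16.9·2.3·0.17 + 1.68·22.1·2.3·0.48] = 3817.6 + 1980.12 = 5797.72.
Because errors are independent across components, Cov(Tᵢ,Tⱼ) = Cov(Xᵢ,Xⱼ); the off-diagonal part of the true-score variance is the same as above.
True-score variance = [1.8²·13.5²·0.78 + 1.2²·16.9²·0.67 + 2.4²·22.1²·0.76 + 0.7²·2.3²·0.80] + 1980.12 = 2876.28 + 1980.12 = 4856.39.
Reliability = 4856.39 / 5797.72 = 0.838.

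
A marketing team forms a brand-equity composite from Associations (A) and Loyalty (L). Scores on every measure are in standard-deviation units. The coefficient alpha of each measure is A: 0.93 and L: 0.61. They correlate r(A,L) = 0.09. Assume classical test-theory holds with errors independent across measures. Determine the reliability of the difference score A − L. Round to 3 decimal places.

0.747

Var(A−L) = 1 + 1 − 2·0.09 = 2 − 0.18 = 1.82.
Because errors are independent across components, Cov(Tᵢ,Tⱼ) = Cov(Xᵢ,Xⱼ); the off-diagonal part of the true-score variance is the same as above.
True-score variance = [0.93 + 0.61] − 0.18 = 1.54 − 0.18 = 1.36.
Reliability = 1.36 / 1.82 = 0.747.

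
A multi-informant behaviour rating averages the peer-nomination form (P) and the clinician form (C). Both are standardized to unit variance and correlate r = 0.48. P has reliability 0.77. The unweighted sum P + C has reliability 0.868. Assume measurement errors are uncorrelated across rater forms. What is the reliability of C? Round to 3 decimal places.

Var(P+C) = 2 + 2·0.48 = 2.960.
True-score variance = ρ_P + ρ_C + 2·0.48, so 0.868 = (0.77 + ρ_C + 0.96) / 2.960.
ρ_C = 0.868·2.960 − 0.77 − 0.96 = 0.839.

0.839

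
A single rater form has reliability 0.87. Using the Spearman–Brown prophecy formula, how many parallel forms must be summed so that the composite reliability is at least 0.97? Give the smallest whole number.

5

k ≥ ρ*(1−ρ₁)/(ρ₁(1−ρ*)) = 0.97·0.13 / (0.87·0.03) = 4.831.
Smallest integer k = 5.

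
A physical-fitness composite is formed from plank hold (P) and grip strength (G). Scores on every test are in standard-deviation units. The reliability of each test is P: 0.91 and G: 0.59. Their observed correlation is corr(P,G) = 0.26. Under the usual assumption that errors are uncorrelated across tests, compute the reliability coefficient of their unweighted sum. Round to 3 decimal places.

Var(P+G) = 2 + 2·[0.26] = 2 + 0.52 = 2.52.
With uncorrelated errors the cross-covariances are all true-score covariance, so they carry over unchanged; only the diagonal terms shrink to ρᵢσᵢ².
True-score variance = [0.91 + 0.59] + 0.52 = 1.5 + 0.52 = 2.02.
Reliability = 2.02 / 2.52 = 0.802.

0.802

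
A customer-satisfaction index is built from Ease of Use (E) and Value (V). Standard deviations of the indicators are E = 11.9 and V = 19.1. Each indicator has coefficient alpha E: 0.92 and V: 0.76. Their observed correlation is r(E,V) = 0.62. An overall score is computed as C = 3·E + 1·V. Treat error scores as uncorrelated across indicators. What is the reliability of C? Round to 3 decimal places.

0.924

Var(C) = 3²·11.9² + 19.1² + 2·[3·11.9·19.1·0.62] = 1639.3 + 845.519 = 2484.82.
Because errors are independent across components, Cov(Tᵢ,Tⱼ) = Cov(Xᵢ,Xⱼ); the off-diagonal part of the true-score variance is the same as above.
True-score variance = [3²·11.9²·0.92 + 19.1²·0.76] + 845.519 = 1449.79 + 845.519 = 2295.31.
Reliability = 2295.31 / 2484.82 = 0.924.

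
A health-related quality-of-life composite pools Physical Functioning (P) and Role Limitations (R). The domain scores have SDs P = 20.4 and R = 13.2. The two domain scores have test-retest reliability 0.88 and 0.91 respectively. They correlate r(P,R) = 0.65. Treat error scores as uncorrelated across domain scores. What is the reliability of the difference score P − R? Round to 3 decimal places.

Var(P−R) = 20.4² + 13.2² − 2·20.4·13.2·0.65 = 590.4 − 350.064 = 240.336.
Under uncorrelated errors the observed covariances equal the true-score covariances, so only the own-variance terms attenuate.
True-score variance = [20.4²·0.88 + 13.2²·0.91] − 350.064 = 524.779 − 350.064 = 174.715.
Reliability = 174.715 / 240.336 = 0.727.

0.727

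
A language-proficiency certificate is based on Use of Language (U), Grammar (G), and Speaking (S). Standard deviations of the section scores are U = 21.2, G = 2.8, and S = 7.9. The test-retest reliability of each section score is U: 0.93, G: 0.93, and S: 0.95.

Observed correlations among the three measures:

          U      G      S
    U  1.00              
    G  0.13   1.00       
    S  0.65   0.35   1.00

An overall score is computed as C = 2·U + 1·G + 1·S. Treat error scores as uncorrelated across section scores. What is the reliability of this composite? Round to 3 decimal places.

0.945

Var(C) = 2²·21.2² + 2.8² + 7.9² + 2·[2·21.2·2.8·0.13 + 2·21.2·7.9·0.65 + 2.8·7.9·0.35] = 1868.01 + 481.799 = 2349.81.
Under uncorrelated errors the observed covariances equal the true-score covariances, so only the own-variance terms attenuate.
True-score variance = [2²·21.2²·0.93 + 2.8²·0.93 + 7.9²·0.95] + 481.799 = 1738.5 + 481.799 = 2220.3.
Reliability = 2220.3 / 2349.81 = 0.945.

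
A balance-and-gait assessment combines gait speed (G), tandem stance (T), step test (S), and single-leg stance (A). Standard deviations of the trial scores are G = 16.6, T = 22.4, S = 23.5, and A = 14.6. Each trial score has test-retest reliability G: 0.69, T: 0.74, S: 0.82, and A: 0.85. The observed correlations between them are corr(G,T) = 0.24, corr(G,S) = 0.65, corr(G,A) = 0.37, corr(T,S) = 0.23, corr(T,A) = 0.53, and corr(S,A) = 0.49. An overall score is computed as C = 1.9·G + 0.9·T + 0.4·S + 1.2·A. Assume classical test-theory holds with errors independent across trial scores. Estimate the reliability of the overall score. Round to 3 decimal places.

0.865

Var(C) = 1.9²·16.6² + 0.9²·22.4² + 0.4²·23.5² + 1.2²·14.6² + 2·[1.71·16.6·22.4·0.24 + 0.76·16.6·23.5·0.65 + 2.28·16.6·14.6·0.37 + 0.36·22.4·23.5·0.23 + 1.08·22.4·14.6·0.53 + 0.48·23.5·14.6·0.49] = 1796.51 + 1722.5 = 3519.
Under uncorrelated errors the observed covariances equal the true-score covariances, so only the own-variance terms attenuate.
True-score variance = [1.9²·16.6²·0.69 + 0.9²·22.4²·0.74 + 0.4²·23.5²·0.82 + 1.2²·14.6²·0.85] + 1722.5 = 1320.51 + 1722.5 = 3043.01.
Reliability = 3043.01 / 3519 = 0.865.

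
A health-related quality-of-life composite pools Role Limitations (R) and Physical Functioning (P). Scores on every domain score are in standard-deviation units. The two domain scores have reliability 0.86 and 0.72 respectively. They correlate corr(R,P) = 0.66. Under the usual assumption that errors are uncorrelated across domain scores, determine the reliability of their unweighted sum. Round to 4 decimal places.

0.8735

Var(R+P) = 2 + 2·[0.66] = 2 + 1.32 = 3.32.
With uncorrelated errors the cross-covariances are all true-score covariance, so they carry over unchanged; only the diagonal terms shrink to ρᵢσᵢ².
True-score variance = [0.86 + 0.72] + 1.32 = 1.58 + 1.32 = 2.9.
Reliability = 2.9 / 3.32 = 0.8735.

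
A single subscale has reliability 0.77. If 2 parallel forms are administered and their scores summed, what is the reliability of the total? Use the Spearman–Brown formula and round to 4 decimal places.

0.8701

ρ_k = kρ / (1 + (k−1)ρ) = 2·0.77 / (1 + 1·0.77) = 1.540 / 1.770 = 0.8701.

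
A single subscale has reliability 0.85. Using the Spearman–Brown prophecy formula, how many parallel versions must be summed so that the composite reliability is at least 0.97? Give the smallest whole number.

k ≥ ρ*(1−ρ₁)/(ρ₁(1−ρ*)) = 0.97·0.15 / (0.85·0.03) = 5.706.
Smallest integer k = 6.

6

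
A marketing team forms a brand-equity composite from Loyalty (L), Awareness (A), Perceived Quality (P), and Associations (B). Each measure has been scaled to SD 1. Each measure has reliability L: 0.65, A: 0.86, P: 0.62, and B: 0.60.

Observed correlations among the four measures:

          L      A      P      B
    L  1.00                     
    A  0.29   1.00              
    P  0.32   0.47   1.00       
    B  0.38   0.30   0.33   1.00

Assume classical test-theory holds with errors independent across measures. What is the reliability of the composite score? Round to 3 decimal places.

0.845

Var(L+A+P+B) = 4 + 2·[0.29 + 0.32 + 0.38 + 0.47 + 0.30 + 0.33] = 4 + 4.18 = 8.18.
With uncorrelated errors the cross-covariances are all true-score covariance, so they carry over unchanged; only the diagonal terms shrink to ρᵢσᵢ².
True-score variance = [0.65 + 0.86 + 0.62 + 0.60] + 4.18 = 2.73 + 4.18 = 6.91.
Reliability = 6.91 / 8.18 = 0.845.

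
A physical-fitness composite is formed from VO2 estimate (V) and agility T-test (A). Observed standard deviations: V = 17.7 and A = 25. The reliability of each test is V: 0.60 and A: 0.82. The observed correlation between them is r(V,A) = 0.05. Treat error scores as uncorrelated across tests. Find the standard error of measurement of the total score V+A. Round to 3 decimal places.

15.421

Var(total) = 938.29 + 44.25 = 982.54.
True-score variance = 700.474 + 44.25 = 744.724, so reliability = 0.7580.
Error variance = 982.54 − 744.724 = 237.816; SEM = √237.816 = 15.421.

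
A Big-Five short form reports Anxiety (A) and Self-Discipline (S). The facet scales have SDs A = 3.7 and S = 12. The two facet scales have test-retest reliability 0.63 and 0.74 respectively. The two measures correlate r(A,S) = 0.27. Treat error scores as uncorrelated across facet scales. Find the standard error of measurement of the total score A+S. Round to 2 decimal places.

Var(total) = 157.69 + 23.976 = 181.666.
True-score variance = 115.185 + 23.976 = 139.161, so reliability = 0.7660.
Error variance = 181.666 − 139.161 = 42.5053; SEM = √42.5053 = 6.52.

6.52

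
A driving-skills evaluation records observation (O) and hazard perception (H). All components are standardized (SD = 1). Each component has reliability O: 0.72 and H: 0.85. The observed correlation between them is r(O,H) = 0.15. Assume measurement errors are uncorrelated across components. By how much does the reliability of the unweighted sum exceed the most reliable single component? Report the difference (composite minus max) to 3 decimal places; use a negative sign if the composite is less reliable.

Var(sum) = 2 + 0.3 = 2.3; true-score variance = 1.57 + 0.3 = 1.87; composite reliability = 0.8130.
Max component reliability = 0.8500.
Difference = 0.8130 − 0.8500 = -0.037.

-0.037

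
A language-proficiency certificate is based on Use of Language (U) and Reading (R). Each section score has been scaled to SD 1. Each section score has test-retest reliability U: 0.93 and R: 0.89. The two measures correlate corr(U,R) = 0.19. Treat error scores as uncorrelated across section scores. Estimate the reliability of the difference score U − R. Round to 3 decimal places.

Var(U−R) = 1 + 1 − 2·0.19 = 2 − 0.38 = 1.62.
Because errors are independent across components, Cov(Tᵢ,Tⱼ) = Cov(Xᵢ,Xⱼ); the off-diagonal part of the true-score variance is the same as above.
True-score variance = [0.93 + 0.89] − 0.38 = 1.82 − 0.38 = 1.44.
Reliability = 1.44 / 1.62 = 0.889.

0.889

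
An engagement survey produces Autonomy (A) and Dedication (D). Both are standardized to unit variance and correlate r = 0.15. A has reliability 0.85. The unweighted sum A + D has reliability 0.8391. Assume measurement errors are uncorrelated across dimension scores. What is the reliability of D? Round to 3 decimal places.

Var(A+D) = 2 + 2·0.15 = 2.300.
True-score variance = ρ_A + ρ_D + 2·0.15, so 0.8391 = (0.85 + ρ_D + 0.30) / 2.300.
ρ_D = 0.8391·2.300 − 0.85 − 0.30 = 0.780.

0.780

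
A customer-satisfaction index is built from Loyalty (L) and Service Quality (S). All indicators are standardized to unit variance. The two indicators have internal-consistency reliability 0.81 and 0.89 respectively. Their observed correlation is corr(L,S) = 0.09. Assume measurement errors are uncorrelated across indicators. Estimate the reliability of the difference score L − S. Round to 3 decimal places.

Var(L−S) = 1 + 1 − 2·0.09 = 2 − 0.18 = 1.82.
Under uncorrelated errors the observed covariances equal the true-score covariances, so only the own-variance terms attenuate.
True-score variance = [0.81 + 0.89] − 0.18 = 1.7 − 0.18 = 1.52.
Reliability = 1.52 / 1.82 = 0.835.

0.835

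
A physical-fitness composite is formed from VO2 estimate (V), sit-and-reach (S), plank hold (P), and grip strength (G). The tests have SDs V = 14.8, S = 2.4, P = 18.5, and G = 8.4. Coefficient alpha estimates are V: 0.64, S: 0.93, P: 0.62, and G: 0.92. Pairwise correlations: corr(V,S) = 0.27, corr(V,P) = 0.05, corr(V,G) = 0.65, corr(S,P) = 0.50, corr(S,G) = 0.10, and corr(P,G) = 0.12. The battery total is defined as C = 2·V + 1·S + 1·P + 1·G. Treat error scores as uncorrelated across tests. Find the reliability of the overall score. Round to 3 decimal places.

Var(C) = 2²·14.8² + 2.4² + 18.5² + 8.4² + 2·[2·14.8·2.4·0.27 + 2·14.8·18.5·0.05 + 2·14.8·8.4·0.65 + 2.4·18.5·0.50 + 2.4·8.4·0.10 + 18.5·8.4·0.12] = 1294.73 + 502.082 = 1796.81.
Under uncorrelated errors the observed covariances equal the true-score covariances, so only the own-variance terms attenuate.
True-score variance = [2²·14.8²·0.64 + 2.4²·0.93 + 18.5²·0.62 + 8.4²·0.92] + 502.082 = 843.209 + 502.082 = 1345.29.
Reliability = 1345.29 / 1796.81 = 0.749.

0.749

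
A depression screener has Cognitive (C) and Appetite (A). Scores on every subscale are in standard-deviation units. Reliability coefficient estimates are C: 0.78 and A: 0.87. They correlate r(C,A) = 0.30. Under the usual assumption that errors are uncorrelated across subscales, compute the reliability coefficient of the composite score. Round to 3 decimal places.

0.865

Var(C+A) = 2 + 2·[0.30] = 2 + 0.6 = 2.6.
With uncorrelated errors the cross-covariances are all true-score covariance, so they carry over unchanged; only the diagonal terms shrink to ρᵢσᵢ².
True-score variance = [0.78 + 0.87] + 0.6 = 1.65 + 0.6 = 2.25.
Reliability = 2.25 / 2.6 = 0.865.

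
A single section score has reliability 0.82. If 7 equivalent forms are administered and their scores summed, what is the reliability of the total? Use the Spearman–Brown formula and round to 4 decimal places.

ρ_k = kρ / (1 + (k−1)ρ) = 7·0.82 / (1 + 6·0.82) = 5.740 / 5.920 = 0.9696.

0.9696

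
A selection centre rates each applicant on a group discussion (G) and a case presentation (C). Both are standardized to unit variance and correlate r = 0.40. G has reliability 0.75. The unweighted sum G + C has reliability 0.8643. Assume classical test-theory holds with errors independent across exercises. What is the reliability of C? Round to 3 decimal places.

Var(G+C) = 2 + 2·0.40 = 2.800.
True-score variance = ρ_G + ρ_C + 2·0.40, so 0.8643 = (0.75 + ρ_C + 0.80) / 2.800.
ρ_C = 0.8643·2.800 − 0.75 − 0.80 = 0.870.

0.870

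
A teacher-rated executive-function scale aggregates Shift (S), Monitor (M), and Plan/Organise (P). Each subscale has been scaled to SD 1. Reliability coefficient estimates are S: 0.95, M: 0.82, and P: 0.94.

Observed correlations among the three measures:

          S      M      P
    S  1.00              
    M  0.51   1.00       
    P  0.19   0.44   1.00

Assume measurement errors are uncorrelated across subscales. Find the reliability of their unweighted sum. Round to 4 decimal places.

Var(S+M+P) = 3 + 2·[0.51 + 0.19 + 0.44] = 3 + 2.28 = 5.28.
Under uncorrelated errors the observed covariances equal the true-score covariances, so only the own-variance terms attenuate.
True-score variance = [0.95 + 0.82 + 0.94] + 2.28 = 2.71 + 2.28 = 4.99.
Reliability = 4.99 / 5.28 = 0.9451.

0.9451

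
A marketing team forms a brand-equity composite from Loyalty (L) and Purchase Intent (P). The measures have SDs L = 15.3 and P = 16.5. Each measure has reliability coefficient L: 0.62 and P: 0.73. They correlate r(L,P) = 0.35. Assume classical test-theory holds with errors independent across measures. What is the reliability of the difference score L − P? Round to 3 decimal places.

0.507

Var(L−P) = 15.3² + 16.5² − 2·15.3·16.5·0.35 = 506.34 − 176.715 = 329.625.
With uncorrelated errors the cross-covariances are all true-score covariance, so they carry over unchanged; only the diagonal terms shrink to ρᵢσᵢ².
True-score variance = [15.3²·0.62 + 16.5²·0.73] − 176.715 = 343.878 − 176.715 = 167.163.
Reliability = 167.163 / 329.625 = 0.507.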